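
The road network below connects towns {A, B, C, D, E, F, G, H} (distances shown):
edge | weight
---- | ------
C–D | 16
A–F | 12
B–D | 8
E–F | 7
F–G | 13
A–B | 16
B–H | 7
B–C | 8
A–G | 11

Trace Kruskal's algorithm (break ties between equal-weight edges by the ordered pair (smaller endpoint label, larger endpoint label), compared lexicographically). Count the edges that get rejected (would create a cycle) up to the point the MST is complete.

1

Kruskal: consider edges lightest-first.
B–H (7): add — endpoints in different components.
E–F (7): add — endpoints in different components.
B–C (8): add — endpoints in different components.
B–D (8): add — endpoints in different components.
A–G (11): add — endpoints in different components.
A–F (12): add — endpoints in different components.
F–G (13): skip — F and G already connected.
A–B (16): add — endpoints in different components.
Edges rejected before the tree was complete: 1.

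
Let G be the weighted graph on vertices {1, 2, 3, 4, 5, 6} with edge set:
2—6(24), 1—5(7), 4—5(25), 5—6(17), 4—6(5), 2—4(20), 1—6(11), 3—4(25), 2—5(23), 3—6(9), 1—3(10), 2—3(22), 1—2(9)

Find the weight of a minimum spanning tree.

40

Kruskal's algorithm — process edges by increasing weight (ties by edge label):
4—6 (5): add — endpoints in different components.
1—5 (7): add — endpoints in different components.
1—2 (9): add — endpoints in different components.
3—6 (9): add — endpoints in different components.
1—3 (10): add — endpoints in different components.
MST edges: 4—6, 1—5, 1—2, 3—6, 1—3; total weight 5+7+9+9+10 = 40.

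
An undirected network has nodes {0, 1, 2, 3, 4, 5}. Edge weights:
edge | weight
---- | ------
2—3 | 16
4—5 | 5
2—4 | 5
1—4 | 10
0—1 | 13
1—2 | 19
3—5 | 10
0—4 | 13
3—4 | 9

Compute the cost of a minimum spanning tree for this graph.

42

Kruskal's algorithm — process edges by increasing weight (ties by edge label):
2—4 (5): add. Components now {0} {1} {2,4} {3} {5}
4—5 (5): add. Components now {0} {1} {2,4,5} {3}
3—4 (9): add. Components now {0} {1} {2,3,4,5}
1—4 (10): add. Components now {0} {1,2,3,4,5}
3—5 (10): skip — 3 and 5 already connected.
0—1 (13): add. Components now {0,1,2,3,4,5}
MST edges: 2—4, 4—5, 3—4, 1—4, 0—1; total weight 5+5+9+10+13 = 42.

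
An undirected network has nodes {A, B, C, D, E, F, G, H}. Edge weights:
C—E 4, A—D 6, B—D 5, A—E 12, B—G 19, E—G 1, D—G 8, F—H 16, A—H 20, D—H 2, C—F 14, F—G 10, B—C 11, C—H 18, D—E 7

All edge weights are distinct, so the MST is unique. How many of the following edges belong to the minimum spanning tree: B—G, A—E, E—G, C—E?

2

Sort edges by weight, then run Kruskal:
E—G (1): add — endpoints in different components.
D—H (2): add — endpoints in different components.
C—E (4): add — endpoints in different components.
B—D (5): add — endpoints in different components.
A—D (6): add — endpoints in different components.
D—E (7): add — endpoints in different components.
D—G (8): skip — D and G already connected.
F—G (10): add — endpoints in different components.
MST edge set: {E—G, D—H, C—E, B—D, A—D, D—E, F—G}.
Of the listed edges, {E—G, C—E} are in the MST → 2.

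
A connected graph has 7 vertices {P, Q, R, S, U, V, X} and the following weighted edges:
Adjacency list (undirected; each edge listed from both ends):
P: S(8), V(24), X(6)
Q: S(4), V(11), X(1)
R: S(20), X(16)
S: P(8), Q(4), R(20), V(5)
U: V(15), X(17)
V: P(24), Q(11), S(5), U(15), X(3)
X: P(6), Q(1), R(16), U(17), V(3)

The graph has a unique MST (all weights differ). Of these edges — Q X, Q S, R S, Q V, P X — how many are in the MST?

Kruskal's algorithm — process edges by increasing weight (ties by edge label):
Q X (1): add — endpoints in different components.
V X (3): add — endpoints in different components.
Q S (4): add — endpoints in different components.
S V (5): skip — V and S already connected.
P X (6): add — endpoints in different components.
P S (8): skip — P and S already connected.
Q V (11): skip — Q and V already connected.
U V (15): add — endpoints in different components.
R X (16): add — endpoints in different components.
MST edge set: {Q X, V X, Q S, P X, U V, R X}.
Of the listed edges, {Q X, Q S, P X} are in the MST → 3.

3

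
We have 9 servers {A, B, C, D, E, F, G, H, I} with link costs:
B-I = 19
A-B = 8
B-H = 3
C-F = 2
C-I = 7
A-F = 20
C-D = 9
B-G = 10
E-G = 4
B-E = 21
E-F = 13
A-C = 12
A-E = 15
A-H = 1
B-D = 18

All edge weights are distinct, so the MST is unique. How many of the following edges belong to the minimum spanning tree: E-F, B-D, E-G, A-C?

Kruskal: consider edges lightest-first.
A-H (1): add — endpoints in different components.
C-F (2): add — endpoints in different components.
B-H (3): add — endpoints in different components.
E-G (4): add — endpoints in different components.
C-I (7): add — endpoints in different components.
A-B (8): skip — A and B already connected.
C-D (9): add — endpoints in different components.
B-G (10): add — endpoints in different components.
A-C (12): add — endpoints in different components.
MST edge set: {A-H, C-F, B-H, E-G, C-I, C-D, B-G, A-C}.
Of the listed edges, {E-G, A-C} are in the MST → 2.

2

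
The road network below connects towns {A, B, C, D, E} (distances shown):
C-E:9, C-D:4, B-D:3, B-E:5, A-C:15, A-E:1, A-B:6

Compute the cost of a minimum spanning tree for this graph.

13

Kruskal: consider edges lightest-first.
A-E (1): add — endpoints in different components.
B-D (3): add — endpoints in different components.
C-D (4): add — endpoints in different components.
B-E (5): add — endpoints in different components.
MST edges: A-E, B-D, C-D, B-E; total weight 1+3+4+5 = 13.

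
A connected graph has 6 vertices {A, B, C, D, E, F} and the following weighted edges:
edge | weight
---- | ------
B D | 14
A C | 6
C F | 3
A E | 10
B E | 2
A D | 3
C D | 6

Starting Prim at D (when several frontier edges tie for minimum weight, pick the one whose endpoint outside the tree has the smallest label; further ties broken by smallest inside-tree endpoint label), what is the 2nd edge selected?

Grow the tree from D using Prim:
Step 1: cheapest edge leaving the tree is A D (3); add A.
Step 2: cheapest edge leaving the tree is A C (6); add C.
Step 3: cheapest edge leaving the tree is C F (3); add F.
Step 4: cheapest edge leaving the tree is A E (10); add E.
Step 5: cheapest edge leaving the tree is B E (2); add B.
The 2nd edge added is A C.

A-C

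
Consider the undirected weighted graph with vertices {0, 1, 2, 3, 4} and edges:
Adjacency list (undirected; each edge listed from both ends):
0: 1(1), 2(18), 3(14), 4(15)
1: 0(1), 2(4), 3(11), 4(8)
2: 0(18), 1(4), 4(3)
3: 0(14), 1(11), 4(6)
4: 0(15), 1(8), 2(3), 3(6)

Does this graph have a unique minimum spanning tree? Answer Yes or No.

Yes

Sort edges by weight, then run Kruskal:
0—1 (1): add. Components now {0,1} {2} {3} {4}
2—4 (3): add. Components now {0,1} {2,4} {3}
1—2 (4): add. Components now {0,1,2,4} {3}
3—4 (6): add. Components now {0,1,2,3,4}
Every non-tree edge has weight strictly greater than the heaviest edge on the tree path between its endpoints, so the MST is unique.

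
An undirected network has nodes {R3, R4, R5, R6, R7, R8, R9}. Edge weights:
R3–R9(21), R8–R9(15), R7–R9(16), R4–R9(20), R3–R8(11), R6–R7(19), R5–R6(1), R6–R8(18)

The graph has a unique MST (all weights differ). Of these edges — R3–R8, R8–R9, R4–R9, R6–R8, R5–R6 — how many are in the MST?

5

Kruskal's algorithm — process edges by increasing weight (ties by edge label):
R5–R6 (1): add. Components now {R7} {R3} {R4} {R8} {R9} {R5,R6}
R3–R8 (11): add. Components now {R7} {R3,R8} {R4} {R9} {R5,R6}
R8–R9 (15): add. Components now {R7} {R3,R8,R9} {R4} {R5,R6}
R7–R9 (16): add. Components now {R3,R7,R8,R9} {R4} {R5,R6}
R6–R8 (18): add. Components now {R3,R5,R6,R7,R8,R9} {R4}
R6–R7 (19): skip — R7 and R6 already connected.
R4–R9 (20): add. Components now {R3,R4,R5,R6,R7,R8,R9}
MST edge set: {R5–R6, R3–R8, R8–R9, R7–R9, R6–R8, R4–R9}.
Of the listed edges, {R3–R8, R8–R9, R4–R9, R6–R8, R5–R6} are in the MST → 5.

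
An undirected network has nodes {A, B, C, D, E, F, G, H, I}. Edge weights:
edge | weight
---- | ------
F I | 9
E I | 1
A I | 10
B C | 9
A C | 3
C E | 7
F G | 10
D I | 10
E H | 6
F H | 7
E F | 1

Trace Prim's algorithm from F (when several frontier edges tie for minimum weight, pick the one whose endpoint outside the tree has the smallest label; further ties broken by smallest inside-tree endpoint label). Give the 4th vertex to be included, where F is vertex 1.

Prim's algorithm from F:
Step 1: frontier [E F 1, F H 7, F I 9, F G 10] → take E F (1); add E.
Step 2: frontier [E I 1, E H 6, C E 7, F H 7, F I 9, F G 10] → take E I (1); add I.
Step 3: frontier [E H 6, C E 7, F H 7, F G 10, A I 10, D I 10] → take E H (6); add H.
Step 4: frontier [C E 7, F G 10, A I 10, D I 10] → take C E (7); add C.
Step 5: frontier [A C 3, B C 9, F G 10, A I 10, D I 10] → take A C (3); add A.
Step 6: frontier [B C 9, F G 10, D I 10] → take B C (9); add B.
Step 7: frontier [F G 10, D I 10] → take D I (10); add D.
Step 8: frontier [F G 10] → take F G (10); add G.
Vertex order: F, E, I, H, C, A, B, D, G. The 4th vertex is H.

H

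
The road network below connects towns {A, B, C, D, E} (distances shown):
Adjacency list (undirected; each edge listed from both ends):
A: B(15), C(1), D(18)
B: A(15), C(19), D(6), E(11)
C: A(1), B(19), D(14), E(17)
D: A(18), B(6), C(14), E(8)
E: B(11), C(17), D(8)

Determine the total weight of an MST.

29

Sort edges by weight, then run Kruskal:
A–C (1): add. Components now {A,C} {B} {D} {E}
B–D (6): add. Components now {A,C} {B,D} {E}
D–E (8): add. Components now {A,C} {B,D,E}
B–E (11): skip — B and E already connected.
C–D (14): add. Components now {A,B,C,D,E}
MST edges: A–C, B–D, D–E, C–D; total weight 1+6+8+14 = 29.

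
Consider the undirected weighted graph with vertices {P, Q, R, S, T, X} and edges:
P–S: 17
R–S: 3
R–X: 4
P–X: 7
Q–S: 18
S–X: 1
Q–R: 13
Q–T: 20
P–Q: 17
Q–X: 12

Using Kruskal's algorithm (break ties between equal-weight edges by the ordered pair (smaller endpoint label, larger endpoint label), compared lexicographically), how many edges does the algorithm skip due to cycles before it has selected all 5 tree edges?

5

Sort edges by weight, then run Kruskal:
S–X (1): add. Components now {P} {R} {S,X} {Q} {T}
R–S (3): add. Components now {P} {R,S,X} {Q} {T}
R–X (4): skip — R and X already connected.
P–X (7): add. Components now {P,R,S,X} {Q} {T}
Q–X (12): add. Components now {P,Q,R,S,X} {T}
Q–R (13): skip — R and Q already connected.
P–Q (17): skip — P and Q already connected.
P–S (17): skip — P and S already connected.
Q–S (18): skip — Q and S already connected.
Q–T (20): add. Components now {P,Q,R,S,T,X}
Edges rejected before the tree was complete: 5.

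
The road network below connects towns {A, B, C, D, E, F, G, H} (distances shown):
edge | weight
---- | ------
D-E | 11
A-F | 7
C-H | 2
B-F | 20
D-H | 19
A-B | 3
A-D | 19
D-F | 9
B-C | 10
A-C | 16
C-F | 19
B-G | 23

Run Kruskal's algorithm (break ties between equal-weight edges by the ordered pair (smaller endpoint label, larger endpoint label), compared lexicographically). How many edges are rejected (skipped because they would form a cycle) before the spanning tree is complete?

5

Kruskal: consider edges lightest-first.
C-H (2): add — endpoints in different components.
A-B (3): add — endpoints in different components.
A-F (7): add — endpoints in different components.
D-F (9): add — endpoints in different components.
B-C (10): add — endpoints in different components.
D-E (11): add — endpoints in different components.
A-C (16): skip — A and C already connected.
A-D (19): skip — A and D already connected.
C-F (19): skip — C and F already connected.
D-H (19): skip — D and H already connected.
B-F (20): skip — B and F already connected.
B-G (23): add — endpoints in different components.
Edges rejected before the tree was complete: 5.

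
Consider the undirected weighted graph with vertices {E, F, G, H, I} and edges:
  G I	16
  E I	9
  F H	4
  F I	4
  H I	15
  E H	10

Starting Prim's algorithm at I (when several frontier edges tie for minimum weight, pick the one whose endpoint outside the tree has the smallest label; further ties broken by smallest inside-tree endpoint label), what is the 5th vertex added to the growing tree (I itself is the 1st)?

G

Prim, starting at I.
Step 1: frontier [F I 4, E I 9, H I 15, G I 16] → take F I (4); add F.
Step 2: frontier [F H 4, E I 9, H I 15, G I 16] → take F H (4); add H.
Step 3: frontier [E H 10, E I 9, G I 16] → take E I (9); add E.
Step 4: frontier [G I 16] → take G I (16); add G.
Vertex order: I, F, H, E, G. The 5th vertex is G.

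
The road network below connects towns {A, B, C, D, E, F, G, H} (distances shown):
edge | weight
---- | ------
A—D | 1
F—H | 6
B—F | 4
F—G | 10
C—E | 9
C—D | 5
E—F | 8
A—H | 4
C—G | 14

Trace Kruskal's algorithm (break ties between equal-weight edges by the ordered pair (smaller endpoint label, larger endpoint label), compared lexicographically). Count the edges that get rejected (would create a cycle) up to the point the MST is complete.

1

Kruskal's algorithm — process edges by increasing weight (ties by edge label):
A—D (1): add — endpoints in different components.
A—H (4): add — endpoints in different components.
B—F (4): add — endpoints in different components.
C—D (5): add — endpoints in different components.
F—H (6): add — endpoints in different components.
E—F (8): add — endpoints in different components.
C—E (9): skip — C and E already connected.
F—G (10): add — endpoints in different components.
Edges rejected before the tree was complete: 1.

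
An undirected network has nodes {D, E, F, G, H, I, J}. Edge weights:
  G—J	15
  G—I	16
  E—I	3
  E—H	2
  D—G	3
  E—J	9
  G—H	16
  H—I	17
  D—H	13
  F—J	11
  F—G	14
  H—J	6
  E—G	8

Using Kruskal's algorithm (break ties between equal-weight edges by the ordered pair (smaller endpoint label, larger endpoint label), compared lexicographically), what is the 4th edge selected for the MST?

Sort edges by weight, then run Kruskal:
E—H (2): add — endpoints in different components.
D—G (3): add — endpoints in different components.
E—I (3): add — endpoints in different components.
H—J (6): add — endpoints in different components.
E—G (8): add — endpoints in different components.
E—J (9): skip — E and J already connected.
F—J (11): add — endpoints in different components.
The 4th edge added is H—J.

H-J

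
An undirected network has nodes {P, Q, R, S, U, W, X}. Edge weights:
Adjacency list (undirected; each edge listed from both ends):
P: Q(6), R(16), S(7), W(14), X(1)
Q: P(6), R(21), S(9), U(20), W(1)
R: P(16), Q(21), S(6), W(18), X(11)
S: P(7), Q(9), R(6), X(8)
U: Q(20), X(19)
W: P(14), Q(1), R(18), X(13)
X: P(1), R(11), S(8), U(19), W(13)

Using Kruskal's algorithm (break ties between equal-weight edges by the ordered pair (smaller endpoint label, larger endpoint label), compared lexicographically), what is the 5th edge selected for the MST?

Sort edges by weight, then run Kruskal:
P–X (1): add. Components now {P,X} {U} {S} {W} {Q} {R}
Q–W (1): add. Components now {P,X} {U} {S} {Q,W} {R}
P–Q (6): add. Components now {P,Q,W,X} {U} {S} {R}
R–S (6): add. Components now {P,Q,W,X} {U} {R,S}
P–S (7): add. Components now {P,Q,R,S,W,X} {U}
S–X (8): skip — S and X already connected.
Q–S (9): skip — S and Q already connected.
R–X (11): skip — X and R already connected.
W–X (13): skip — W and X already connected.
P–W (14): skip — P and W already connected.
P–R (16): skip — P and R already connected.
R–W (18): skip — W and R already connected.
U–X (19): add. Components now {P,Q,R,S,U,W,X}
The 5th edge added is P–S.

P-S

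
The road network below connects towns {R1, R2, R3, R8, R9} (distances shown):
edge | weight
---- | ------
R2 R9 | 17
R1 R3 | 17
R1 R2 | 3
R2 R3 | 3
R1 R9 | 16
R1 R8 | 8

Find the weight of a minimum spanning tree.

30

Prim, starting at R8.
Step 1: frontier [R1 R8 8] → take R1 R8 (8); add R1.
Step 2: frontier [R1 R2 3, R1 R9 16, R1 R3 17] → take R1 R2 (3); add R2.
Step 3: frontier [R1 R9 16, R1 R3 17, R2 R3 3, R2 R9 17] → take R2 R3 (3); add R3.
Step 4: frontier [R1 R9 16, R2 R9 17] → take R1 R9 (16); add R9.
MST edges: R1 R8, R1 R2, R2 R3, R1 R9; total weight 8+3+3+16 = 30.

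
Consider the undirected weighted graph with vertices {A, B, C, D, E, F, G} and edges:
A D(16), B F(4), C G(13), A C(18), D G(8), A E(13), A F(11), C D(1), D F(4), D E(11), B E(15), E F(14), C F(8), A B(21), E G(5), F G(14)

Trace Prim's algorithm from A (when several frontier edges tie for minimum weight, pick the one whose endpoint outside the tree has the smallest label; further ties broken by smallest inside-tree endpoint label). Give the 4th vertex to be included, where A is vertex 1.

Prim, starting at A.
Step 1: cheapest edge leaving the tree is A F (11); add F.
Step 2: cheapest edge leaving the tree is B F (4); add B.
Step 3: cheapest edge leaving the tree is D F (4); add D.
Step 4: cheapest edge leaving the tree is C D (1); add C.
Step 5: cheapest edge leaving the tree is D G (8); add G.
Step 6: cheapest edge leaving the tree is E G (5); add E.
Vertex order: A, F, B, D, C, G, E. The 4th vertex is D.

D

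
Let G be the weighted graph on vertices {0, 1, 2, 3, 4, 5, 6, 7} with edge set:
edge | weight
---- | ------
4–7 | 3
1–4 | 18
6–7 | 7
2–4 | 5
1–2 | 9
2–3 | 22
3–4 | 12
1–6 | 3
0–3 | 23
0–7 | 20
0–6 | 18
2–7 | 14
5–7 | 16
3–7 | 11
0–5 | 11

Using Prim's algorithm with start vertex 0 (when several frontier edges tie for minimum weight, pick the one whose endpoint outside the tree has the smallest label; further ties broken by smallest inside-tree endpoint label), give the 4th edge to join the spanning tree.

Grow the tree from 0 using Prim:
Step 1: cheapest edge leaving the tree is 0–5 (11); add 5.
Step 2: cheapest edge leaving the tree is 5–7 (16); add 7.
Step 3: cheapest edge leaving the tree is 4–7 (3); add 4.
Step 4: cheapest edge leaving the tree is 2–4 (5); add 2.
Step 5: cheapest edge leaving the tree is 6–7 (7); add 6.
Step 6: cheapest edge leaving the tree is 1–6 (3); add 1.
Step 7: cheapest edge leaving the tree is 3–7 (11); add 3.
The 4th edge added is 2–4.

2-4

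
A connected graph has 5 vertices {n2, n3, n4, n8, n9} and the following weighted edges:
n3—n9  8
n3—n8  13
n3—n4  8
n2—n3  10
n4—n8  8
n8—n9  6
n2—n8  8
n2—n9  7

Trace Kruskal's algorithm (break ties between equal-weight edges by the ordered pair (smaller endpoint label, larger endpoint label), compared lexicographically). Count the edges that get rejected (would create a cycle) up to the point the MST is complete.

Kruskal: consider edges lightest-first.
n8—n9 (6): add — endpoints in different components.
n2—n9 (7): add — endpoints in different components.
n2—n8 (8): skip — n2 and n8 already connected.
n3—n4 (8): add — endpoints in different components.
n3—n9 (8): add — endpoints in different components.
Edges rejected before the tree was complete: 1.

1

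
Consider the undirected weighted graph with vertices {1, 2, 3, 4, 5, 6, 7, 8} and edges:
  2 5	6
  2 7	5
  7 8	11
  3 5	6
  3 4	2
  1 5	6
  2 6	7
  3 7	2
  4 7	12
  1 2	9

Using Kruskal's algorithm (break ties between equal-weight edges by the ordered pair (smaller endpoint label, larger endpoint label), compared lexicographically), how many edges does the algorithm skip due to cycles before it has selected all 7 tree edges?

2

Kruskal's algorithm — process edges by increasing weight (ties by edge label):
3 4 (2): add — endpoints in different components.
3 7 (2): add — endpoints in different components.
2 7 (5): add — endpoints in different components.
1 5 (6): add — endpoints in different components.
2 5 (6): add — endpoints in different components.
3 5 (6): skip — 3 and 5 already connected.
2 6 (7): add — endpoints in different components.
1 2 (9): skip — 1 and 2 already connected.
7 8 (11): add — endpoints in different components.
Edges rejected before the tree was complete: 2.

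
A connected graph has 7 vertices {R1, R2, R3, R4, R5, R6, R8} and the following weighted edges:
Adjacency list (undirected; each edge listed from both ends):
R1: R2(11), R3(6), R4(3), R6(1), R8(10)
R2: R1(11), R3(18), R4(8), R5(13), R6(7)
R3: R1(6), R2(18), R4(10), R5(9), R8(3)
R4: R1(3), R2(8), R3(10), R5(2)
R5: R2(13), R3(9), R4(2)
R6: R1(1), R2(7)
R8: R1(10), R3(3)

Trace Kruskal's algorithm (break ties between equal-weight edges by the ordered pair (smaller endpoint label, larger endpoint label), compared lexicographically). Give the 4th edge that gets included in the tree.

Sort edges by weight, then run Kruskal:
R1–R6 (1): add — endpoints in different components.
R4–R5 (2): add — endpoints in different components.
R1–R4 (3): add — endpoints in different components.
R3–R8 (3): add — endpoints in different components.
R1–R3 (6): add — endpoints in different components.
R2–R6 (7): add — endpoints in different components.
The 4th edge added is R3–R8.

R3-R8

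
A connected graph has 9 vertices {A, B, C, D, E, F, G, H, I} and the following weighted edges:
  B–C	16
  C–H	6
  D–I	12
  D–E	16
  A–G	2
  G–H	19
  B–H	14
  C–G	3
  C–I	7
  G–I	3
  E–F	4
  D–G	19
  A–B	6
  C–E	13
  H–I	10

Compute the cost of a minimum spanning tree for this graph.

49

Grow the tree from D using Prim:
Step 1: cheapest edge leaving the tree is D–I (12); add I.
Step 2: cheapest edge leaving the tree is G–I (3); add G.
Step 3: cheapest edge leaving the tree is A–G (2); add A.
Step 4: cheapest edge leaving the tree is C–G (3); add C.
Step 5: cheapest edge leaving the tree is A–B (6); add B.
Step 6: cheapest edge leaving the tree is C–H (6); add H.
Step 7: cheapest edge leaving the tree is C–E (13); add E.
Step 8: cheapest edge leaving the tree is E–F (4); add F.
MST edges: D–I, G–I, A–G, C–G, A–B, C–H, C–E, E–F; total weight 12+3+2+3+6+6+13+4 = 49.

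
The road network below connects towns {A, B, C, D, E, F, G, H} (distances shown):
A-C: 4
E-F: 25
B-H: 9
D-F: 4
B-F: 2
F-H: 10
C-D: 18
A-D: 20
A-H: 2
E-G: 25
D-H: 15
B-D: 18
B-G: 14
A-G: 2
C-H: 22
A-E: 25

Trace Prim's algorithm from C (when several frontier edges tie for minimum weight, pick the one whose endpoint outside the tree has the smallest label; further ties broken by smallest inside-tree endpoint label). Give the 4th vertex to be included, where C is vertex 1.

H

Prim, starting at C.
Step 1: cheapest edge leaving the tree is A-C (4); add A.
Step 2: cheapest edge leaving the tree is A-G (2); add G.
Step 3: cheapest edge leaving the tree is A-H (2); add H.
Step 4: cheapest edge leaving the tree is B-H (9); add B.
Step 5: cheapest edge leaving the tree is B-F (2); add F.
Step 6: cheapest edge leaving the tree is D-F (4); add D.
Step 7: cheapest edge leaving the tree is A-E (25); add E.
Vertex order: C, A, G, H, B, F, D, E. The 4th vertex is H.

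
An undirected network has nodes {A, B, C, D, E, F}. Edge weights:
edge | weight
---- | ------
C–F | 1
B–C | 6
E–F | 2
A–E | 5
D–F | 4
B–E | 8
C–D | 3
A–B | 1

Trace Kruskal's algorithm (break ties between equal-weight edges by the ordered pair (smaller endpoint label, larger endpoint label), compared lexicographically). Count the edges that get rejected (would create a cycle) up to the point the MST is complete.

1

Sort edges by weight, then run Kruskal:
A–B (1): add. Components now {A,B} {C} {D} {E} {F}
C–F (1): add. Components now {A,B} {C,F} {D} {E}
E–F (2): add. Components now {A,B} {C,E,F} {D}
C–D (3): add. Components now {A,B} {C,D,E,F}
D–F (4): skip — D and F already connected.
A–E (5): add. Components now {A,B,C,D,E,F}
Edges rejected before the tree was complete: 1.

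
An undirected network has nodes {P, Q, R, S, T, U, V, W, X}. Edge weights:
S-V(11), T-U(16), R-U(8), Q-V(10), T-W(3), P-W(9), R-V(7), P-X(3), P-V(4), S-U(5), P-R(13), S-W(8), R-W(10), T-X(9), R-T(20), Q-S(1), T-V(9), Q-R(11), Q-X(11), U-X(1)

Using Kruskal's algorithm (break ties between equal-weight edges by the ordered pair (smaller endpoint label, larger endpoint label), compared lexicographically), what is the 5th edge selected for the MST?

Kruskal: consider edges lightest-first.
Q-S (1): add — endpoints in different components.
U-X (1): add — endpoints in different components.
P-X (3): add — endpoints in different components.
T-W (3): add — endpoints in different components.
P-V (4): add — endpoints in different components.
S-U (5): add — endpoints in different components.
R-V (7): add — endpoints in different components.
R-U (8): skip — R and U already connected.
S-W (8): add — endpoints in different components.
The 5th edge added is P-V.

P-V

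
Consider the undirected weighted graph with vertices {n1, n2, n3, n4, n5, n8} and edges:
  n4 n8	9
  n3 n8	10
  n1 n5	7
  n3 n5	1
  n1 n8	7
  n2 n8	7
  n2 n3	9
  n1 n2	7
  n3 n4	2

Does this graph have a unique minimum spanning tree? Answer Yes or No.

No

Sort edges by weight, then run Kruskal:
n3 n5 (1): add. Components now {n8} {n3,n5} {n4} {n2} {n1}
n3 n4 (2): add. Components now {n8} {n3,n4,n5} {n2} {n1}
n1 n2 (7): add. Components now {n8} {n3,n4,n5} {n1,n2}
n1 n5 (7): add. Components now {n8} {n1,n2,n3,n4,n5}
n1 n8 (7): add. Components now {n1,n2,n3,n4,n5,n8}
Non-tree edge n2 n8 has weight 7, equal to the heaviest edge on its tree cycle — swapping gives another MST of the same weight. Not unique.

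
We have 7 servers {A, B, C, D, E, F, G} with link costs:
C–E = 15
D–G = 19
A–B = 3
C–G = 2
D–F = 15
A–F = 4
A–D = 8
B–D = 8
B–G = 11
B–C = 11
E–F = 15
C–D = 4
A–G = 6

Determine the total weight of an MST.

34

Grow the tree from B using Prim:
Step 1: frontier [A–B 3, B–D 8, B–C 11, B–G 11] → take A–B (3); add A.
Step 2: frontier [A–F 4, A–G 6, A–D 8, B–D 8, B–C 11, B–G 11] → take A–F (4); add F.
Step 3: frontier [A–G 6, A–D 8, B–D 8, B–C 11, B–G 11, D–F 15, E–F 15] → take A–G (6); add G.
Step 4: frontier [A–D 8, B–D 8, B–C 11, D–F 15, E–F 15, C–G 2, D–G 19] → take C–G (2); add C.
Step 5: frontier [A–D 8, B–D 8, C–D 4, C–E 15, D–F 15, E–F 15, D–G 19] → take C–D (4); add D.
Step 6: frontier [C–E 15, E–F 15] → take C–E (15); add E.
MST edges: A–B, A–F, A–G, C–G, C–D, C–E; total weight 3+4+6+2+4+15 = 34.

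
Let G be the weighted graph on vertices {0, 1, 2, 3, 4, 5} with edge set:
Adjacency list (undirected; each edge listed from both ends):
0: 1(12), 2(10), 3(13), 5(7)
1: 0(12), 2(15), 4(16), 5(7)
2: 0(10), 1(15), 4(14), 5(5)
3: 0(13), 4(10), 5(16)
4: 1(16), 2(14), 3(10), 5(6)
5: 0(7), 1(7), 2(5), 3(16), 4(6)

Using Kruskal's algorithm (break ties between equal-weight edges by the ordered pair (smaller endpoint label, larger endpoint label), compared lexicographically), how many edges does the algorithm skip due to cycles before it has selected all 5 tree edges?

Kruskal: consider edges lightest-first.
2—5 (5): add — endpoints in different components.
4—5 (6): add — endpoints in different components.
0—5 (7): add — endpoints in different components.
1—5 (7): add — endpoints in different components.
0—2 (10): skip — 0 and 2 already connected.
3—4 (10): add — endpoints in different components.
Edges rejected before the tree was complete: 1.

1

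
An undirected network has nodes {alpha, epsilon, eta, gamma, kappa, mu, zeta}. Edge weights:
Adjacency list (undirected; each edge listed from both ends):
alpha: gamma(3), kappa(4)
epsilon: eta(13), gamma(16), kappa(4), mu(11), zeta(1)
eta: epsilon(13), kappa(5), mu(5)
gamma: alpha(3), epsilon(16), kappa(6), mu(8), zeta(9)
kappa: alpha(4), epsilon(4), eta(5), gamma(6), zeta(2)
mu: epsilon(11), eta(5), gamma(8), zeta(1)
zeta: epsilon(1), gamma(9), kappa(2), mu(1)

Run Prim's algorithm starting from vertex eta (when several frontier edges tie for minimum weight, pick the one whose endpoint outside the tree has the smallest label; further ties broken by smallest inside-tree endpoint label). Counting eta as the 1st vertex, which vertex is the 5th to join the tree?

Prim, starting at eta.
Step 1: cheapest edge leaving the tree is eta-kappa (5); add kappa.
Step 2: cheapest edge leaving the tree is kappa-zeta (2); add zeta.
Step 3: cheapest edge leaving the tree is epsilon-zeta (1); add epsilon.
Step 4: cheapest edge leaving the tree is mu-zeta (1); add mu.
Step 5: cheapest edge leaving the tree is alpha-kappa (4); add alpha.
Step 6: cheapest edge leaving the tree is alpha-gamma (3); add gamma.
Vertex order: eta, kappa, zeta, epsilon, mu, alpha, gamma. The 5th vertex is mu.

mu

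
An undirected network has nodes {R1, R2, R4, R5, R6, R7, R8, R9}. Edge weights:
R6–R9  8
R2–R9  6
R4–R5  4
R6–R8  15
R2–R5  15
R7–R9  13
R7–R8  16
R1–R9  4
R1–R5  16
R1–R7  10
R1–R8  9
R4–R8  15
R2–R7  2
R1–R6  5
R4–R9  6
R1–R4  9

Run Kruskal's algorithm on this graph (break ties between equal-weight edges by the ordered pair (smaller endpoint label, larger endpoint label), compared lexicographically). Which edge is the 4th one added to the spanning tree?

Kruskal's algorithm — process edges by increasing weight (ties by edge label):
R2–R7 (2): add — endpoints in different components.
R1–R9 (4): add — endpoints in different components.
R4–R5 (4): add — endpoints in different components.
R1–R6 (5): add — endpoints in different components.
R2–R9 (6): add — endpoints in different components.
R4–R9 (6): add — endpoints in different components.
R6–R9 (8): skip — R6 and R9 already connected.
R1–R4 (9): skip — R1 and R4 already connected.
R1–R8 (9): add — endpoints in different components.
The 4th edge added is R1–R6.

R1-R6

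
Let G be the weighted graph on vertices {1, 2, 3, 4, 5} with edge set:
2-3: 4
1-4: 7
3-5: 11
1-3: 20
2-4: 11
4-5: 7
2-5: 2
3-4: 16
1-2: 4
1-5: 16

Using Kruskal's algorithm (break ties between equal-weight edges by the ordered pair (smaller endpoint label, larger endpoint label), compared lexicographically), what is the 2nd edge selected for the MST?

Kruskal's algorithm — process edges by increasing weight (ties by edge label):
2-5 (2): add — endpoints in different components.
1-2 (4): add — endpoints in different components.
2-3 (4): add — endpoints in different components.
1-4 (7): add — endpoints in different components.
The 2nd edge added is 1-2.

1-2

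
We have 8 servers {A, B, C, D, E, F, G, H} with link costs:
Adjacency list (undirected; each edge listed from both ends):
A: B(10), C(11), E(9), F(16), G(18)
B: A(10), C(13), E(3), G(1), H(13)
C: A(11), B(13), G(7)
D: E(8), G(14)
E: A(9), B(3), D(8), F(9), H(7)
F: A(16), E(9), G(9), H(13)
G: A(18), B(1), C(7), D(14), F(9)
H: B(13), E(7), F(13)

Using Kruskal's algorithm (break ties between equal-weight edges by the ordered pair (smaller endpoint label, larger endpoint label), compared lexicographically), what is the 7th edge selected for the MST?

Kruskal: consider edges lightest-first.
B—G (1): add — endpoints in different components.
B—E (3): add — endpoints in different components.
C—G (7): add — endpoints in different components.
E—H (7): add — endpoints in different components.
D—E (8): add — endpoints in different components.
A—E (9): add — endpoints in different components.
E—F (9): add — endpoints in different components.
The 7th edge added is E—F.

E-F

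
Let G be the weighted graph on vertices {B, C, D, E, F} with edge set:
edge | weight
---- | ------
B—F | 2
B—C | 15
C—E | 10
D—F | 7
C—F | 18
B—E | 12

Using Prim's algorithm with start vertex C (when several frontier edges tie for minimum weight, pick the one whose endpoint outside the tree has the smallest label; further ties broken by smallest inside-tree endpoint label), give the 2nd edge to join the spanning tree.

Prim's algorithm from C:
Step 1: cheapest edge leaving the tree is C—E (10); add E.
Step 2: cheapest edge leaving the tree is B—E (12); add B.
Step 3: cheapest edge leaving the tree is B—F (2); add F.
Step 4: cheapest edge leaving the tree is D—F (7); add D.
The 2nd edge added is B—E.

B-E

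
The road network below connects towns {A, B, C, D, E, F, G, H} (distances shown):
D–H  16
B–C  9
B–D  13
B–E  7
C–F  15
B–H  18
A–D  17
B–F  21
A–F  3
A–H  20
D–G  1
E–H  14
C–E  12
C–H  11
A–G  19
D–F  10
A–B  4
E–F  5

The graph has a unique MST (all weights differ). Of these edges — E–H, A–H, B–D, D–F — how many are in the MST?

Kruskal: consider edges lightest-first.
D–G (1): add — endpoints in different components.
A–F (3): add — endpoints in different components.
A–B (4): add — endpoints in different components.
E–F (5): add — endpoints in different components.
B–E (7): skip — B and E already connected.
B–C (9): add — endpoints in different components.
D–F (10): add — endpoints in different components.
C–H (11): add — endpoints in different components.
MST edge set: {D–G, A–F, A–B, E–F, B–C, D–F, C–H}.
Of the listed edges, {D–F} are in the MST → 1.

1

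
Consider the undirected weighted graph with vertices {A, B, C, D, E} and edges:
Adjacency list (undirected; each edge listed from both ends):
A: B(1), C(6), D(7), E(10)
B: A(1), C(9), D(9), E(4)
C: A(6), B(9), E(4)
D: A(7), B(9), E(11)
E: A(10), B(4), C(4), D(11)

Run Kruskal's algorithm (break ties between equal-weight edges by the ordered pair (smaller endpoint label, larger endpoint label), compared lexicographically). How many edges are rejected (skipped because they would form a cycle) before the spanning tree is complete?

Kruskal's algorithm — process edges by increasing weight (ties by edge label):
A—B (1): add. Components now {A,B} {C} {D} {E}
B—E (4): add. Components now {A,B,E} {C} {D}
C—E (4): add. Components now {A,B,C,E} {D}
A—C (6): skip — A and C already connected.
A—D (7): add. Components now {A,B,C,D,E}
Edges rejected before the tree was complete: 1.

1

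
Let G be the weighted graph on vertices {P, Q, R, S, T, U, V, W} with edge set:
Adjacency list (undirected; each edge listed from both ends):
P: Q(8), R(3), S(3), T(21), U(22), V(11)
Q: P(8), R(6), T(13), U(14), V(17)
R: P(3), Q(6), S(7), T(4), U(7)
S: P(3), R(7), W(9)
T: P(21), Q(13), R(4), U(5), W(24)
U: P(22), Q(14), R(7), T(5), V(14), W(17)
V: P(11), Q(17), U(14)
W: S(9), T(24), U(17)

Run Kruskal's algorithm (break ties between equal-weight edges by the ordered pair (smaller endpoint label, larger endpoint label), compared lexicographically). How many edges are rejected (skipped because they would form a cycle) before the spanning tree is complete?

3

Sort edges by weight, then run Kruskal:
P-R (3): add — endpoints in different components.
P-S (3): add — endpoints in different components.
R-T (4): add — endpoints in different components.
T-U (5): add — endpoints in different components.
Q-R (6): add — endpoints in different components.
R-S (7): skip — R and S already connected.
R-U (7): skip — U and R already connected.
P-Q (8): skip — P and Q already connected.
S-W (9): add — endpoints in different components.
P-V (11): add — endpoints in different components.
Edges rejected before the tree was complete: 3.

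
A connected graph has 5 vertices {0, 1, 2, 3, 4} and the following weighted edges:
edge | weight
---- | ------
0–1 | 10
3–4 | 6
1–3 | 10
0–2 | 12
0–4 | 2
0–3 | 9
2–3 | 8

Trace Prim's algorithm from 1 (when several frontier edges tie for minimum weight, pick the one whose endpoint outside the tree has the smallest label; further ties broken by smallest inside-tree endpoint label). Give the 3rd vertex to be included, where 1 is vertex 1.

Prim, starting at 1.
Step 1: cheapest edge leaving the tree is 0–1 (10); add 0.
Step 2: cheapest edge leaving the tree is 0–4 (2); add 4.
Step 3: cheapest edge leaving the tree is 3–4 (6); add 3.
Step 4: cheapest edge leaving the tree is 2–3 (8); add 2.
Vertex order: 1, 0, 4, 3, 2. The 3rd vertex is 4.

4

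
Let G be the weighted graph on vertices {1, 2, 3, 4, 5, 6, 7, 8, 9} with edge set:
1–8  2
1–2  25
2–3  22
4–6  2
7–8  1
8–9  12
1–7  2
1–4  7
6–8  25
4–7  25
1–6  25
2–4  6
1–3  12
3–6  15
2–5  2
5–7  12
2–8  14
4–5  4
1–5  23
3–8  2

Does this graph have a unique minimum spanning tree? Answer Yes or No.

No

Kruskal's algorithm — process edges by increasing weight (ties by edge label):
7–8 (1): add — endpoints in different components.
1–7 (2): add — endpoints in different components.
1–8 (2): skip — 1 and 8 already connected.
2–5 (2): add — endpoints in different components.
3–8 (2): add — endpoints in different components.
4–6 (2): add — endpoints in different components.
4–5 (4): add — endpoints in different components.
2–4 (6): skip — 2 and 4 already connected.
1–4 (7): add — endpoints in different components.
1–3 (12): skip — 1 and 3 already connected.
5–7 (12): skip — 5 and 7 already connected.
8–9 (12): add — endpoints in different components.
Non-tree edge 1–8 has weight 2, equal to the heaviest edge on its tree cycle — swapping gives another MST of the same weight. Not unique.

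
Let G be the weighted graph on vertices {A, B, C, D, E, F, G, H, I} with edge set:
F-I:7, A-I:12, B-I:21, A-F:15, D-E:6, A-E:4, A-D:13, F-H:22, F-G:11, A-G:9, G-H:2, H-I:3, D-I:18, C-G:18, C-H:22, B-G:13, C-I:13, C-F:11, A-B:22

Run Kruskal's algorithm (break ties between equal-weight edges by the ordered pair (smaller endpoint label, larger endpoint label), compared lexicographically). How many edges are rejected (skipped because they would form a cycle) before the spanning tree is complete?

Kruskal's algorithm — process edges by increasing weight (ties by edge label):
G-H (2): add — endpoints in different components.
H-I (3): add — endpoints in different components.
A-E (4): add — endpoints in different components.
D-E (6): add — endpoints in different components.
F-I (7): add — endpoints in different components.
A-G (9): add — endpoints in different components.
C-F (11): add — endpoints in different components.
F-G (11): skip — F and G already connected.
A-I (12): skip — A and I already connected.
A-D (13): skip — A and D already connected.
B-G (13): add — endpoints in different components.
Edges rejected before the tree was complete: 3.

3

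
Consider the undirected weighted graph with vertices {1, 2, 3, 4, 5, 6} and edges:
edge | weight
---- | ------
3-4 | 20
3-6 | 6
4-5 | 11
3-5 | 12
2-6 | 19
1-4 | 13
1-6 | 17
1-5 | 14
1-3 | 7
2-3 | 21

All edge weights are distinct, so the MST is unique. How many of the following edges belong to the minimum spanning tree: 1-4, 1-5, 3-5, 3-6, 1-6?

Sort edges by weight, then run Kruskal:
3-6 (6): add. Components now {1} {2} {3,6} {4} {5}
1-3 (7): add. Components now {1,3,6} {2} {4} {5}
4-5 (11): add. Components now {1,3,6} {2} {4,5}
3-5 (12): add. Components now {1,3,4,5,6} {2}
1-4 (13): skip — 1 and 4 already connected.
1-5 (14): skip — 1 and 5 already connected.
1-6 (17): skip — 1 and 6 already connected.
2-6 (19): add. Components now {1,2,3,4,5,6}
MST edge set: {3-6, 1-3, 4-5, 3-5, 2-6}.
Of the listed edges, {3-5, 3-6} are in the MST → 2.

2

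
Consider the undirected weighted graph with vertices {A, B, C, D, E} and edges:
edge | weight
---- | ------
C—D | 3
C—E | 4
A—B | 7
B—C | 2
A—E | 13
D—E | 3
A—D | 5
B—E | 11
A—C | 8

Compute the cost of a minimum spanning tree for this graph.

Prim, starting at C.
Step 1: cheapest edge leaving the tree is B—C (2); add B.
Step 2: cheapest edge leaving the tree is C—D (3); add D.
Step 3: cheapest edge leaving the tree is D—E (3); add E.
Step 4: cheapest edge leaving the tree is A—D (5); add A.
MST edges: B—C, C—D, D—E, A—D; total weight 2+3+3+5 = 13.

13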